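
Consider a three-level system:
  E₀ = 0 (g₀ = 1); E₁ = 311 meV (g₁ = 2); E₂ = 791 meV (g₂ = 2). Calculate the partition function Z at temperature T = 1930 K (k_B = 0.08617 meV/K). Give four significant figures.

Z = 1.325

k_BT = 0.08617 × 1930 K = 166.308 meV.
Eᵢ/kT = 0, 1.87002, 4.75624.
Z = Σ gᵢe^(−Eᵢ/kT) = 1·e^(−0) + 2·e^(−1.87002) + 2·e^(−4.75624) = 1.00000 + 0.308241 + 0.0171958 = 1.32544.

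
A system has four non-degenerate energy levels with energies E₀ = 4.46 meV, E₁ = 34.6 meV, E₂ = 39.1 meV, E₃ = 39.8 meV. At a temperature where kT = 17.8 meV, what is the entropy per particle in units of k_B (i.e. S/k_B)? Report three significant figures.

0.970

Eᵢ/kT = 0.25056, 1.9438, 2.1966, 2.2360.
Z = Σ e^(−Eᵢ/kT) = e^(−0.25056) + e^(−1.9438) + e^(−2.1966) + e^(−2.2360) = 0.77836 + 0.14316 + 0.11118 + 0.10689 = 1.1396.
⟨E⟩ = Σ EᵢPᵢ = 14.940 meV.
S/k_B = ln Z + ⟨E⟩/kT = ln(1.1396) + 14.940/17.8 = 0.13068 + 0.83933 = 0.970.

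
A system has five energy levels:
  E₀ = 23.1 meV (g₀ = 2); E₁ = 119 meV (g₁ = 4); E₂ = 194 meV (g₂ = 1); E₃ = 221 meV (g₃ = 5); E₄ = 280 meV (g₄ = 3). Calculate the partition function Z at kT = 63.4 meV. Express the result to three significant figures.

Eᵢ/kT = 0.36435, 1.8770, 3.0599, 3.4858, 4.4164.
Z = Σ gᵢe^(−Eᵢ/kT) = 2·e^(−0.36435) + 4·e^(−1.8770) + 1·e^(−3.0599) + 5·e^(−3.4858) + 3·e^(−4.4164) = 1.3893 + 0.61219 + 0.046892 + 0.15315 + 0.036233 = 2.2378.

Z = 2.24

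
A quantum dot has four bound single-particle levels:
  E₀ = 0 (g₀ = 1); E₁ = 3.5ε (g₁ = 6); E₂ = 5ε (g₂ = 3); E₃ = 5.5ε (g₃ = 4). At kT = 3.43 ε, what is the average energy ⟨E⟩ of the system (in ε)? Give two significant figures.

3.3 ε

Eᵢ/kT = 0, 1.020, 1.458, 1.603.
Z = Σ gᵢe^(−Eᵢ/kT) = 1·e^(−0) + 6·e^(−1.020) + 3·e^(−1.458) + 4·e^(−1.603) = 1.000 + 2.164 + 0.6981 + 0.8052 = 4.667.
⟨E⟩ = Σ Eᵢ gᵢe^(−Eᵢ/kT) / Z = (0·1.000 + 3.5·2.164 + 5·0.6981 + 5.5·0.8052) / 4.667 = 3.3 ε.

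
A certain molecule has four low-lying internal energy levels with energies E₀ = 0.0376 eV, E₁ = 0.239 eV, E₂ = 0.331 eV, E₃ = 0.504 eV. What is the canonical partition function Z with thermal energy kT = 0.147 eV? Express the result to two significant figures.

Eᵢ/kT = 0.2558, 1.626, 2.252, 3.429.
Z = Σ e^(−Eᵢ/kT) = e^(−0.2558) + e^(−1.626) + e^(−2.252) + e^(−3.429) = 0.7743 + 0.1967 + 0.1052 + 0.03242 = 1.109.

Z = 1.1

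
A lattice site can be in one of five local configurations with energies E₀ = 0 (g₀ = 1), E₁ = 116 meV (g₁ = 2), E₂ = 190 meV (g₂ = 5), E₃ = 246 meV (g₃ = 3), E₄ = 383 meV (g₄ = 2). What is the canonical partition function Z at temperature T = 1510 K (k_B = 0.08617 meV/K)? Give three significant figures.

k_BT = 0.08617 × 1510 K = 130.12 meV.
Eᵢ/kT = 0, 0.89148, 1.4602, 1.8906, 2.9434.
Z = Σ gᵢe^(−Eᵢ/kT) = 1·e^(−0) + 2·e^(−0.89148) + 5·e^(−1.4602) + 3·e^(−1.8906) + 2·e^(−2.9434) = 1.0000 + 0.82010 + 1.1609 + 0.45294 + 0.10537 = 3.5393.

Z = 3.54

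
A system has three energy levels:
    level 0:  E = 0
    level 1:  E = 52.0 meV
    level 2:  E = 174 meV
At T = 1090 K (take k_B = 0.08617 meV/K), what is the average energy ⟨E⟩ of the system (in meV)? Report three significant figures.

33.0 meV

k_BT = 0.08617 × 1090 K = 93.925 meV.
Eᵢ/kT = 0, 0.55363, 1.8525.
Z = Σ e^(−Eᵢ/kT) = e^(−0) + e^(−0.55363) + e^(−1.8525) = 1.0000 + 0.57486 + 0.15684 = 1.7317.
⟨E⟩ = Σ Eᵢ e^(−Eᵢ/kT) / Z = (0·1.0000 + 52.0·0.57486 + 174·0.15684) / 1.7317 = 33.0 meV.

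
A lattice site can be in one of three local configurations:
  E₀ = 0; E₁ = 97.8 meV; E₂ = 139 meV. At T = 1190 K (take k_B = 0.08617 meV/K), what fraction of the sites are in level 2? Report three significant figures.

k_BT = 0.08617 × 1190 K = 102.54 meV.
Eᵢ/kT = 0, 0.95377, 1.3556.
Z = Σ e^(−Eᵢ/kT) = e^(−0) + e^(−0.95377) + e^(−1.3556) = 1.0000 + 0.38529 + 0.25779 = 1.6431.
P₂ = e^(−E₂/kT) / Z = 0.25779/1.6431 = 0.157.

0.157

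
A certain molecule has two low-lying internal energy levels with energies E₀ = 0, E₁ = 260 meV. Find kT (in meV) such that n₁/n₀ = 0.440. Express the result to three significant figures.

317 meV

n₁/n₀ = exp[−(E₁−E₀)/kT] = 0.440.
⇒ (E₁−E₀)/kT = ln(1/0.440) = ln(2.2727) = 0.82097.
kT = 260 meV / 0.82097 = 317 meV.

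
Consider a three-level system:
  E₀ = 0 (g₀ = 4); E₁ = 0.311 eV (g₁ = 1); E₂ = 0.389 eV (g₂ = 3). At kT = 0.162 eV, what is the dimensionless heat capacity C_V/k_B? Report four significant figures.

Eᵢ/kT = 0, 1.91975, 2.40123.
Z = Σ gᵢe^(−Eᵢ/kT) = 4·e^(−0) + 1·e^(−1.91975) + 3·e^(−2.40123) = 4.00000 + 0.146644 + 0.271819 = 4.41846.
⟨E⟩ = 0.0342526 eV, ⟨E²⟩ = 0.0125192 eV².
C_V/k_B = (⟨E²⟩ − ⟨E⟩²)/(kT)² = (0.0125192 − 0.00117324)/0.0262440 = 0.4323.

0.4323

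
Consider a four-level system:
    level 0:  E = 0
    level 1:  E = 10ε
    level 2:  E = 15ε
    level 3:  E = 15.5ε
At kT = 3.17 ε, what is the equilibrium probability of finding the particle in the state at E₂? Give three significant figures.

Eᵢ/kT = 0, 3.1546, 4.7319, 4.8896.
Z = Σ e^(−Eᵢ/kT) = e^(−0) + e^(−3.1546) + e^(−4.7319) + e^(−4.8896) = 1.0000 + 0.042655 + 0.0088097 + 0.0075244 = 1.0590.
P₂ = e^(−E₂/kT) / Z = 0.0088097/1.0590 = 0.00832.

0.00832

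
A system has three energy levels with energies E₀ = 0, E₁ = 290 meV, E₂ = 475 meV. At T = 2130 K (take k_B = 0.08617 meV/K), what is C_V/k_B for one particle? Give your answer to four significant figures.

0.6296

k_BT = 0.08617 × 2130 K = 183.542 meV.
Eᵢ/kT = 0, 1.58002, 2.58796.
Z = Σ e^(−Eᵢ/kT) = e^(−0) + e^(−1.58002) + e^(−2.58796) = 1.00000 + 0.205971 + 0.0751732 = 1.28114.
⟨E⟩ = 74.4953 meV, ⟨E²⟩ = 26759.9 meV².
C_V/k_B = (⟨E²⟩ − ⟨E⟩²)/(kT)² = (26759.9 − 5549.55)/33687.7 = 0.6296.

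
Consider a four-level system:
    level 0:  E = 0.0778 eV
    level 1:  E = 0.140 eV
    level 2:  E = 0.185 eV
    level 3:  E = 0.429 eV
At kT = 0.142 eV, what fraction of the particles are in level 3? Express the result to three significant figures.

0.0383

Eᵢ/kT = 0.54789, 0.98592, 1.3028, 3.0211.
Z = Σ e^(−Eᵢ/kT) = e^(−0.54789) + e^(−0.98592) + e^(−1.3028) + e^(−3.0211) = 0.57817 + 0.37310 + 0.27177 + 0.048748 = 1.2718.
P₃ = e^(−E₃/kT) / Z = 0.048748/1.2718 = 0.0383.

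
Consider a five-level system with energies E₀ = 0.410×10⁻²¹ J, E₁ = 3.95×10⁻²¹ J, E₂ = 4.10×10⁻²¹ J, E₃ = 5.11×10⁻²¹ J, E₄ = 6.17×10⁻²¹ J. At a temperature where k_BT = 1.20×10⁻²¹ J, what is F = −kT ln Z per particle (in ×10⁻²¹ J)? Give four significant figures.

Eᵢ/kT = 0.341667, 3.29167, 3.41667, 4.25833, 5.14167.
Z = Σ e^(−Eᵢ/kT) = e^(−0.341667) + e^(−3.29167) + e^(−3.41667) + e^(−4.25833) + e^(−5.14167) = 0.710585 + 0.0371917 + 0.0328215 + 0.0141459 + 0.00584792 = 0.800592.
F = −kT ln Z = −1.20 × ln(0.800592) = −1.20 × -0.222404 = 0.2669 ×10⁻²¹ J.

0.2669 ×10⁻²¹ J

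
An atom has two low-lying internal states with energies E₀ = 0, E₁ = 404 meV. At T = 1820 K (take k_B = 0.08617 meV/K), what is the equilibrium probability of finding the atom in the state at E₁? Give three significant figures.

k_BT = 0.08617 × 1820 K = 156.83 meV.
Eᵢ/kT = 0, 2.5760.
Z = Σ e^(−Eᵢ/kT) = e^(−0) + e^(−2.5760) = 1.0000 + 0.076078 = 1.0761.
P₁ = e^(−E₁/kT) / Z = 0.076078/1.0761 = 0.0707.

0.0707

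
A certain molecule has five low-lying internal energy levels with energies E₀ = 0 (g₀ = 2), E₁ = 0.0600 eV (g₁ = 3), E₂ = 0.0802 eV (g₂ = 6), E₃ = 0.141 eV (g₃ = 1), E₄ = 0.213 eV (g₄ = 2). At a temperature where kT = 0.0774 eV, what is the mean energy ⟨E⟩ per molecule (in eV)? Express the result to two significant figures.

Eᵢ/kT = 0, 0.7752, 1.036, 1.822, 2.752.
Z = Σ gᵢe^(−Eᵢ/kT) = 2·e^(−0) + 3·e^(−0.7752) + 6·e^(−1.036) + 1·e^(−1.822) + 2·e^(−2.752) = 2.000 + 1.382 + 2.129 + 0.1617 + 0.1276 = 5.800.
⟨E⟩ = Σ Eᵢ gᵢe^(−Eᵢ/kT) / Z = (0·2.000 + 0.0600·1.382 + 0.0802·2.129 + 0.141·0.1617 + 0.213·0.1276) / 5.800 = 0.052 eV.

0.052 eV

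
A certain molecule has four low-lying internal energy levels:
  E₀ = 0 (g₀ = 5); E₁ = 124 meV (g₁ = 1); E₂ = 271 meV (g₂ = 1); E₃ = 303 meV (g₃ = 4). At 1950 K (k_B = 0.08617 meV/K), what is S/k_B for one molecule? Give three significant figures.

2.14

k_BT = 0.08617 × 1950 K = 168.03 meV.
Eᵢ/kT = 0, 0.73796, 1.6128, 1.8032.
Z = Σ gᵢe^(−Eᵢ/kT) = 5·e^(−0) + 1·e^(−0.73796) + 1·e^(−1.6128) + 4·e^(−1.8032) = 5.0000 + 0.47809 + 0.19933 + 0.65908 = 6.3365.
⟨E⟩ = Σ EᵢPᵢ = 49.397 meV.
S/k_B = ln Z + ⟨E⟩/kT = ln(6.3365) + 49.397/168.03 = 1.8463 + 0.29398 = 2.14.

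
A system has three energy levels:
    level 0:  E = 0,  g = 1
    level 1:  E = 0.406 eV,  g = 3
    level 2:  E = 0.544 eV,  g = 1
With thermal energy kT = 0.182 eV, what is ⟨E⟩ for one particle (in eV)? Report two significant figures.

Eᵢ/kT = 0, 2.231, 2.989.
Z = Σ gᵢe^(−Eᵢ/kT) = 1·e^(−0) + 3·e^(−2.231) + 1·e^(−2.989) = 1.000 + 0.3223 + 0.05034 = 1.373.
⟨E⟩ = Σ Eᵢ gᵢe^(−Eᵢ/kT) / Z = (0·1.000 + 0.406·0.3223 + 0.544·0.05034) / 1.373 = 0.12 eV.

0.12 eV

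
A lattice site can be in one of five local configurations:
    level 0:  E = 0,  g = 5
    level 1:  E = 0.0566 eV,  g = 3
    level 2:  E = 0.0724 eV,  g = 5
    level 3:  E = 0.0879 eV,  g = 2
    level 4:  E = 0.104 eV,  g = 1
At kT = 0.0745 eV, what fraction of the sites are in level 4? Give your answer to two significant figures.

0.027

Eᵢ/kT = 0, 0.7597, 0.9718, 1.180, 1.396.
Z = Σ gᵢe^(−Eᵢ/kT) = 5·e^(−0) + 3·e^(−0.7597) + 5·e^(−0.9718) + 2·e^(−1.180) + 1·e^(−1.396) = 5.000 + 1.403 + 1.892 + 0.6146 + 0.2476 = 9.157.
P₄ = g₄ e^(−E₄/kT) / Z = 0.2476/9.157 = 0.027.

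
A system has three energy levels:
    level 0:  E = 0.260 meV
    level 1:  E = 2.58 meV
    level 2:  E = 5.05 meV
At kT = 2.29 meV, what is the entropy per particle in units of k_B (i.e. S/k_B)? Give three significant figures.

Eᵢ/kT = 0.11354, 1.1266, 2.2052.
Z = Σ e^(−Eᵢ/kT) = e^(−0.11354) + e^(−1.1266) + e^(−2.2052) = 0.89267 + 0.32413 + 0.11023 = 1.3270.
⟨E⟩ = Σ EᵢPᵢ = 1.2246 meV.
S/k_B = ln Z + ⟨E⟩/kT = ln(1.3270) + 1.2246/2.29 = 0.28292 + 0.53476 = 0.818.

0.818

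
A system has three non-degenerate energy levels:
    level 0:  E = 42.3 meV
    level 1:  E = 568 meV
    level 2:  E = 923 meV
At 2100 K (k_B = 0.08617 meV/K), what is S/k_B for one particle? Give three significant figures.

0.246

k_BT = 0.08617 × 2100 K = 180.96 meV.
Eᵢ/kT = 0.23375, 3.1388, 5.1006.
Z = Σ e^(−Eᵢ/kT) = e^(−0.23375) + e^(−3.1388) + e^(−5.1006) = 0.79156 + 0.043335 + 0.0060931 = 0.84099.
⟨E⟩ = Σ EᵢPᵢ = 75.769 meV.
S/k_B = ln Z + ⟨E⟩/kT = ln(0.84099) + 75.769/180.96 = -0.17318 + 0.41871 = 0.246.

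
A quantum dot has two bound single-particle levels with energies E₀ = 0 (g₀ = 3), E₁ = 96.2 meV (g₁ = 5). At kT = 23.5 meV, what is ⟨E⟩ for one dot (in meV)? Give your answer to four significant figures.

2.602 meV

Eᵢ/kT = 0, 4.09362.
Z = Σ gᵢe^(−Eᵢ/kT) = 3·e^(−0) + 5·e^(−4.09362) = 3.00000 + 0.0833937 = 3.08339.
⟨E⟩ = Σ Eᵢ gᵢe^(−Eᵢ/kT) / Z = (0·3.00000 + 96.2·0.0833937) / 3.08339 = 2.602 meV.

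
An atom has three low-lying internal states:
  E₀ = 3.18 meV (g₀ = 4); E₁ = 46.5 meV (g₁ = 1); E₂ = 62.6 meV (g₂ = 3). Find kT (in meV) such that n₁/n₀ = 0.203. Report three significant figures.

n₁/n₀ = (g₁/g₀) exp[−(E₁−E₀)/kT] = 0.203.
⇒ (E₁−E₀)/kT = ln((1/4)/0.203) = ln(1.2315) = 0.20823.
kT = 43.32 meV / 0.20823 = 208 meV.

208 meV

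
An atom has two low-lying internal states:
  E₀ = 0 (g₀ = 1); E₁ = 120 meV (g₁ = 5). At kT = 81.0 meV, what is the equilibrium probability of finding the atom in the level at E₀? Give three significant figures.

Eᵢ/kT = 0, 1.4815.
Z = Σ gᵢe^(−Eᵢ/kT) = 1·e^(−0) + 5·e^(−1.4815) = 1.0000 + 1.1365 = 2.1365.
P₀ = g₀ e^(−E₀/kT) / Z = 1.0000/2.1365 = 0.468.

0.468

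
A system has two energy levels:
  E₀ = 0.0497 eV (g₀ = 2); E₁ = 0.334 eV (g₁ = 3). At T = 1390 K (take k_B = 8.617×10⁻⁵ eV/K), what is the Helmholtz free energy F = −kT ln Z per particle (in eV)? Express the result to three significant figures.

-0.0490 eV

k_BT = 8.617×10⁻⁵ × 1390 K = 0.11978 eV.
Eᵢ/kT = 0.41493, 2.7884.
Z = Σ gᵢe^(−Eᵢ/kT) = 2·e^(−0.41493) + 3·e^(−2.7884) = 1.3208 + 0.18456 = 1.5054.
F = −kT ln Z = −0.11978 × ln(1.5054) = −0.11978 × 0.40906 = -0.0490 eV.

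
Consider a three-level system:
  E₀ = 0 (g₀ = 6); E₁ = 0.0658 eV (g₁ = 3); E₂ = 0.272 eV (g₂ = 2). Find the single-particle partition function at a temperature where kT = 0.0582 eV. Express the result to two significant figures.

Z = 7.0

Eᵢ/kT = 0, 1.131, 4.674.
Z = Σ gᵢe^(−Eᵢ/kT) = 6·e^(−0) + 3·e^(−1.131) + 2·e^(−4.674) = 6.000 + 0.9681 + 0.01867 = 6.987.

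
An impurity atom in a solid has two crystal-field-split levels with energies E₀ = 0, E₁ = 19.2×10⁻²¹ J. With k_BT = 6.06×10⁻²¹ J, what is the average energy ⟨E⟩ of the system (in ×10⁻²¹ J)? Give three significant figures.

Eᵢ/kT = 0, 3.1683.
Z = Σ e^(−Eᵢ/kT) = e^(−0) + e^(−3.1683) = 1.0000 + 0.042075 = 1.0421.
⟨E⟩ = Σ Eᵢ e^(−Eᵢ/kT) / Z = (0·1.0000 + 19.2·0.042075) / 1.0421 = 0.775 ×10⁻²¹ J.

0.775 ×10⁻²¹ J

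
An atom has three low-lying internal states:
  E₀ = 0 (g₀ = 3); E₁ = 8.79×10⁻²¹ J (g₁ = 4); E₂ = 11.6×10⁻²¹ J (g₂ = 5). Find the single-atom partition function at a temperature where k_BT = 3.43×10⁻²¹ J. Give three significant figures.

Z = 3.48

Eᵢ/kT = 0, 2.5627, 3.3819.
Z = Σ gᵢe^(−Eᵢ/kT) = 3·e^(−0) + 4·e^(−2.5627) + 5·e^(−3.3819) = 3.0000 + 0.30839 + 0.16991 = 3.4783.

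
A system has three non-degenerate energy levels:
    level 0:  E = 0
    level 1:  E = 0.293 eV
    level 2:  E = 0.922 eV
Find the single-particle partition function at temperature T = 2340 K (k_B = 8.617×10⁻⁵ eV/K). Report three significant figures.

Z = 1.24

k_BT = 8.617×10⁻⁵ × 2340 K = 0.20164 eV.
Eᵢ/kT = 0, 1.4531, 4.5725.
Z = Σ e^(−Eᵢ/kT) = e^(−0) + e^(−1.4531) + e^(−4.5725) = 1.0000 + 0.23384 + 0.010332 = 1.2442.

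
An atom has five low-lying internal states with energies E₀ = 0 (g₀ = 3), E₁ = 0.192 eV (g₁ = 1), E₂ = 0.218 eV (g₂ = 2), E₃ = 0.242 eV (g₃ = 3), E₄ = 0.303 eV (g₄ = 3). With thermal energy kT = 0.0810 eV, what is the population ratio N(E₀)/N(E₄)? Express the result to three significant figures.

n₀/n₄ = (g₀/g₄) exp[−(E₀−E₄)/kT] = (3/3) × exp(−(-0.303 eV)/(0.0810 eV)) = (3/3) × exp(3.7407) = 42.1.

42.1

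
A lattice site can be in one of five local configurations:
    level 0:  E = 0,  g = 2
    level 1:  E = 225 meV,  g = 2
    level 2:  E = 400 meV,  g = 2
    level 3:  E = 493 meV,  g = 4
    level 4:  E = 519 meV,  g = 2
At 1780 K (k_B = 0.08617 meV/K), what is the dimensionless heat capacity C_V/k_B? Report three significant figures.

1.16

k_BT = 0.08617 × 1780 K = 153.38 meV.
Eᵢ/kT = 0, 1.4669, 2.6079, 3.2142, 3.3838.
Z = Σ gᵢe^(−Eᵢ/kT) = 2·e^(−0) + 2·e^(−1.4669) + 2·e^(−2.6079) + 4·e^(−3.2142) + 2·e^(−3.3838) = 2.0000 + 0.46128 + 0.14738 + 0.16075 + 0.067837 = 2.8372.
⟨E⟩ = 97.701 meV, ⟨E²⟩ = 36753 meV².
C_V/k_B = (⟨E²⟩ − ⟨E⟩²)/(kT)² = (36753 − 9545.5)/23525 = 1.16.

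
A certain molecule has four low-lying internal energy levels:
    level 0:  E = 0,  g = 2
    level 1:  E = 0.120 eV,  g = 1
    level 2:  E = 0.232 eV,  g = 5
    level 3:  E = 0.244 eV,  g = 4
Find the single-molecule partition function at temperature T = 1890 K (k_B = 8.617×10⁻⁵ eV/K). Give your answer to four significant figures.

Z = 4.576

k_BT = 8.617×10⁻⁵ × 1890 K = 0.162861 eV.
Eᵢ/kT = 0, 0.736825, 1.42453, 1.49821.
Z = Σ gᵢe^(−Eᵢ/kT) = 2·e^(−0) + 1·e^(−0.736825) + 5·e^(−1.42453) + 4·e^(−1.49821) = 2.00000 + 0.478631 + 1.20311 + 0.894120 = 4.57586.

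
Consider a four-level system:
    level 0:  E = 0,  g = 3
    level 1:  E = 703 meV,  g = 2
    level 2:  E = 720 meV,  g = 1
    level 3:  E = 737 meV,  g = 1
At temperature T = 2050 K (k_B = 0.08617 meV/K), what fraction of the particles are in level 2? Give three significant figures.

0.00553

k_BT = 0.08617 × 2050 K = 176.65 meV.
Eᵢ/kT = 0, 3.9796, 4.0759, 4.1721.
Z = Σ gᵢe^(−Eᵢ/kT) = 3·e^(−0) + 2·e^(−3.9796) + 1·e^(−4.0759) + 1·e^(−4.1721) = 3.0000 + 0.037386 + 0.016977 + 0.015420 = 3.0698.
P₂ = g₂ e^(−E₂/kT) / Z = 0.016977/3.0698 = 0.00553.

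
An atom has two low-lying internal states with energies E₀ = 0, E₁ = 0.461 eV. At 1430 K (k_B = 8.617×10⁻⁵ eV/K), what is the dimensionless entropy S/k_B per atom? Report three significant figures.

k_BT = 8.617×10⁻⁵ × 1430 K = 0.12322 eV.
Eᵢ/kT = 0, 3.7413.
Z = Σ e^(−Eᵢ/kT) = e^(−0) + e^(−3.7413) = 1.0000 + 0.023723 = 1.0237.
⟨E⟩ = Σ EᵢPᵢ = 0.010683 eV.
S/k_B = ln Z + ⟨E⟩/kT = ln(1.0237) + 0.010683/0.12322 = 0.023424 + 0.086699 = 0.110.

0.110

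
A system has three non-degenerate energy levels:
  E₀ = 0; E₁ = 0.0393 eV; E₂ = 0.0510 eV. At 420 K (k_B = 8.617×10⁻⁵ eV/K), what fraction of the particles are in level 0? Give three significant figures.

k_BT = 8.617×10⁻⁵ × 420 K = 0.036191 eV.
Eᵢ/kT = 0, 1.0859, 1.4092.
Z = Σ e^(−Eᵢ/kT) = e^(−0) + e^(−1.0859) + e^(−1.4092) = 1.0000 + 0.33760 + 0.24434 = 1.5819.
P₀ = e^(−E₀/kT) / Z = 1.0000/1.5819 = 0.632.

0.632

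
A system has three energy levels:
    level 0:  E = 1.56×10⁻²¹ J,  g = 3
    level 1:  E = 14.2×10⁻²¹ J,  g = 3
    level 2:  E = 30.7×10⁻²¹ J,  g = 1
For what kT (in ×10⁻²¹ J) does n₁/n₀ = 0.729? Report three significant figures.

40.0 ×10⁻²¹ J

n₁/n₀ = (g₁/g₀) exp[−(E₁−E₀)/kT] = 0.729.
⇒ (E₁−E₀)/kT = ln((3/3)/0.729) = ln(1.3717) = 0.31605.
kT = 12.64 ×10⁻²¹ J / 0.31605 = 40.0 ×10⁻²¹ J.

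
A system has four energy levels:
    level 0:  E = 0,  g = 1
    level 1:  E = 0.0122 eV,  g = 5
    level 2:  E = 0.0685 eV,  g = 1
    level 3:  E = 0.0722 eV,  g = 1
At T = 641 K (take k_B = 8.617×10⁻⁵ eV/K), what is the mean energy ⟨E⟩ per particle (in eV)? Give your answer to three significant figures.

0.0158 eV

k_BT = 8.617×10⁻⁵ × 641 K = 0.055235 eV.
Eᵢ/kT = 0, 0.22087, 1.2402, 1.3071.
Z = Σ gᵢe^(−Eᵢ/kT) = 1·e^(−0) + 5·e^(−0.22087) + 1·e^(−1.2402) + 1·e^(−1.3071) = 1.0000 + 4.0091 + 0.28933 + 0.27060 = 5.5690.
⟨E⟩ = Σ Eᵢ gᵢe^(−Eᵢ/kT) / Z = (0·1.0000 + 0.0122·4.0091 + 0.0685·0.28933 + 0.0722·0.27060) / 5.5690 = 0.0158 eV.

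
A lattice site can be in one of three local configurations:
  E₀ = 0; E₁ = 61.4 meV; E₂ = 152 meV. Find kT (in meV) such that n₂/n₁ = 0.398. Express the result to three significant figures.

n₂/n₁ = exp[−(E₂−E₁)/kT] = 0.398.
⇒ (E₂−E₁)/kT = ln(1/0.398) = ln(2.5126) = 0.92132.
kT = 90.6 meV / 0.92132 = 98.3 meV.

98.3 meV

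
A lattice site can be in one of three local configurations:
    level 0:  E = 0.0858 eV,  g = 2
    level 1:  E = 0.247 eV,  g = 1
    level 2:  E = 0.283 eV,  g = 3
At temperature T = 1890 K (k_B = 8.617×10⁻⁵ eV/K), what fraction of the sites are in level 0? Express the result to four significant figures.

0.6125

k_BT = 8.617×10⁻⁵ × 1890 K = 0.162861 eV.
Eᵢ/kT = 0.526830, 1.51663, 1.73768.
Z = Σ gᵢe^(−Eᵢ/kT) = 2·e^(−0.526830) + 1·e^(−1.51663) + 3·e^(−1.73768) = 1.18095 + 0.219450 + 0.527784 = 1.92818.
P₀ = g₀ e^(−E₀/kT) / Z = 1.18095/1.92818 = 0.6125.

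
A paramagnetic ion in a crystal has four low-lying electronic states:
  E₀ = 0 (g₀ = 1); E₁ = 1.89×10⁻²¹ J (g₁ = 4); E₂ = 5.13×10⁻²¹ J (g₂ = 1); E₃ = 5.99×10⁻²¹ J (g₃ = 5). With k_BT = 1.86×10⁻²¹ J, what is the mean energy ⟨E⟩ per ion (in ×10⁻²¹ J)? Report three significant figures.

Eᵢ/kT = 0, 1.0161, 2.7581, 3.2204.
Z = Σ gᵢe^(−Eᵢ/kT) = 1·e^(−0) + 4·e^(−1.0161) + 1·e^(−2.7581) + 5·e^(−3.2204) = 1.0000 + 1.4480 + 0.063412 + 0.19970 = 2.7111.
⟨E⟩ = Σ Eᵢ gᵢe^(−Eᵢ/kT) / Z = (0·1.0000 + 1.89·1.4480 + 5.13·0.063412 + 5.99·0.19970) / 2.7111 = 1.57 ×10⁻²¹ J.

1.57 ×10⁻²¹ J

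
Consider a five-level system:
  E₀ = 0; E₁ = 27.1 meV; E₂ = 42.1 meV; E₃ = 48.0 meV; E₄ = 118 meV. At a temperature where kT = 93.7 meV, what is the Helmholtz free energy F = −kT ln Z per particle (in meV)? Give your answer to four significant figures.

-111.0 meV

Eᵢ/kT = 0, 0.289221, 0.449306, 0.512273, 1.25934.
Z = Σ e^(−Eᵢ/kT) = e^(−0) + e^(−0.289221) + e^(−0.449306) + e^(−0.512273) + e^(−1.25934) = 1.00000 + 0.748847 + 0.638071 + 0.599132 + 0.283841 = 3.26989.
F = −kT ln Z = −93.7 × ln(3.26989) = −93.7 × 1.18476 = -111.0 meV.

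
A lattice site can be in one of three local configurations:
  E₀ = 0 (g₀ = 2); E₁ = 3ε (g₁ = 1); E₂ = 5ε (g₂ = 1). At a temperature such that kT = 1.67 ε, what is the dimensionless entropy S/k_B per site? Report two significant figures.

Eᵢ/kT = 0, 1.796, 2.994.
Z = Σ gᵢe^(−Eᵢ/kT) = 2·e^(−0) + 1·e^(−1.796) + 1·e^(−2.994) = 2.000 + 0.1660 + 0.05009 = 2.216.
⟨E⟩ = Σ EᵢPᵢ = 0.3377 ε.
S/k_B = ln Z + ⟨E⟩/kT = ln(2.216) + 0.3377/1.67 = 0.7957 + 0.2022 = 1.0.

1.0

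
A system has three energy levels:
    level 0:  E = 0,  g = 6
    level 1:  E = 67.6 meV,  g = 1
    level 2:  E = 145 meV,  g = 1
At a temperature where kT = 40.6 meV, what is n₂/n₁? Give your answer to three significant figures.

0.149

n₂/n₁ = (g₂/g₁) exp[−(E₂−E₁)/kT] = (1/1) × exp(−(77.4 meV)/(40.6 meV)) = (1/1) × exp(-1.9064) = 0.149.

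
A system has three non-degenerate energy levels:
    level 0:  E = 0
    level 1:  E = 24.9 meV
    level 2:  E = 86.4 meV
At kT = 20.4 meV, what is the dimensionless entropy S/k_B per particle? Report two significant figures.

0.59

Eᵢ/kT = 0, 1.221, 4.235.
Z = Σ e^(−Eᵢ/kT) = e^(−0) + e^(−1.221) + e^(−4.235) = 1.000 + 0.2949 + 0.01448 = 1.309.
⟨E⟩ = Σ EᵢPᵢ = 6.565 meV.
S/k_B = ln Z + ⟨E⟩/kT = ln(1.309) + 6.565/20.4 = 0.2693 + 0.3218 = 0.59.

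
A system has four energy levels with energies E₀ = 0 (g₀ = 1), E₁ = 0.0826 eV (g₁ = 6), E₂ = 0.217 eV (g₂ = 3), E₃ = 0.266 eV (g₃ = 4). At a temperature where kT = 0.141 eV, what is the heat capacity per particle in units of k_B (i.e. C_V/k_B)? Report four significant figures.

0.3282

Eᵢ/kT = 0, 0.585816, 1.53901, 1.88652.
Z = Σ gᵢe^(−Eᵢ/kT) = 1·e^(−0) + 6·e^(−0.585816) + 3·e^(−1.53901) + 4·e^(−1.88652) = 1.00000 + 3.33991 + 0.643780 + 0.606394 = 5.59008.
⟨E⟩ = 0.103197 eV, ⟨E²⟩ = 0.0171748 eV².
C_V/k_B = (⟨E²⟩ − ⟨E⟩²)/(kT)² = (0.0171748 − 0.0106496)/0.0198810 = 0.3282.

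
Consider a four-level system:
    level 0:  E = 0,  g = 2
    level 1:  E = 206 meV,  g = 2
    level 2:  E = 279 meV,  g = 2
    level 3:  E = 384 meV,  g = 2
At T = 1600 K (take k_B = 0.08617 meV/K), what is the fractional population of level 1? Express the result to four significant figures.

k_BT = 0.08617 × 1600 K = 137.872 meV.
Eᵢ/kT = 0, 1.49414, 2.02362, 2.78519.
Z = Σ gᵢe^(−Eᵢ/kT) = 2·e^(−0) + 2·e^(−1.49414) + 2·e^(−2.02362) + 2·e^(−2.78519) = 2.00000 + 0.448883 + 0.264352 + 0.123435 = 2.83667.
P₁ = g₁ e^(−E₁/kT) / Z = 0.448883/2.83667 = 0.1582.

0.1582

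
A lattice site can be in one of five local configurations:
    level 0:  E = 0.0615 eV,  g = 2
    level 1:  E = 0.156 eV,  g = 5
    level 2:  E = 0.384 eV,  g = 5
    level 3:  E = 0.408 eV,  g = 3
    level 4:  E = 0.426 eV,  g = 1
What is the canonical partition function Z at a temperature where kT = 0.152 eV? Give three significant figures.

Z = 3.79

Eᵢ/kT = 0.40461, 1.0263, 2.5263, 2.6842, 2.8026.
Z = Σ gᵢe^(−Eᵢ/kT) = 2·e^(−0.40461) + 5·e^(−1.0263) + 5·e^(−2.5263) + 3·e^(−2.6842) + 1·e^(−2.8026) = 1.3345 + 1.7917 + 0.39977 + 0.20483 + 0.060652 = 3.7915.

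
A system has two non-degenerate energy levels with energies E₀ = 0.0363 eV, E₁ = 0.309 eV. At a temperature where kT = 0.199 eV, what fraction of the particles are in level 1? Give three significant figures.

0.203

Eᵢ/kT = 0.18241, 1.5528.
Z = Σ e^(−Eᵢ/kT) = e^(−0.18241) + e^(−1.5528) = 0.83326 + 0.21165 = 1.0449.
P₁ = e^(−E₁/kT) / Z = 0.21165/1.0449 = 0.203.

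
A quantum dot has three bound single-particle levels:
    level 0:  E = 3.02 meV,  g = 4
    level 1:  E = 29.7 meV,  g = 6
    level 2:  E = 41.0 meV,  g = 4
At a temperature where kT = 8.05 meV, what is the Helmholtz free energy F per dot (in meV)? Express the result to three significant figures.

-8.64 meV

Eᵢ/kT = 0.37516, 3.6894, 5.0932.
Z = Σ gᵢe^(−Eᵢ/kT) = 4·e^(−0.37516) + 6·e^(−3.6894) + 4·e^(−5.0932) = 2.7487 + 0.14992 + 0.024553 = 2.9232.
F = −kT ln Z = −8.05 × ln(2.9232) = −8.05 × 1.0727 = -8.64 meV.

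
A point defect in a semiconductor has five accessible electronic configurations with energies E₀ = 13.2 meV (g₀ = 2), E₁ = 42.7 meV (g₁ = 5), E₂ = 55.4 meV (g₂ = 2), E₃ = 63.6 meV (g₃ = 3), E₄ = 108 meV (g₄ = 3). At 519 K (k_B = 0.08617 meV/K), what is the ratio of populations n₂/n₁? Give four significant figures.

0.3011

k_BT = 0.08617 × 519 K = 44.7222 meV.
n₂/n₁ = (g₂/g₁) exp[−(E₂−E₁)/kT] = (2/5) × exp(−(12.7 meV)/(44.7222 meV)) = (2/5) × exp(-0.283975) = 0.3011.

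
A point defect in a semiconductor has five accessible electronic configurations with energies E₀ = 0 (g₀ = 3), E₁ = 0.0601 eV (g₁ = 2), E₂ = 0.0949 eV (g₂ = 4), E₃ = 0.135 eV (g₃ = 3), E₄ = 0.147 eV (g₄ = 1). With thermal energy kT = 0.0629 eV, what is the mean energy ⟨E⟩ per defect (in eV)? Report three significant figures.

Eᵢ/kT = 0, 0.95548, 1.5087, 2.1463, 2.3370.
Z = Σ gᵢe^(−Eᵢ/kT) = 3·e^(−0) + 2·e^(−0.95548) + 4·e^(−1.5087) + 3·e^(−2.1463) + 1·e^(−2.3370) = 3.0000 + 0.76925 + 0.88479 + 0.35075 + 0.096617 = 5.1014.
⟨E⟩ = Σ Eᵢ gᵢe^(−Eᵢ/kT) / Z = (0·3.0000 + 0.0601·0.76925 + 0.0949·0.88479 + 0.135·0.35075 + 0.147·0.096617) / 5.1014 = 0.0376 eV.

0.0376 eV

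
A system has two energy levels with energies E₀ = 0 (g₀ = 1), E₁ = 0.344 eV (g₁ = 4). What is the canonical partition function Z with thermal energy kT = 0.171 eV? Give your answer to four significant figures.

Eᵢ/kT = 0, 2.01170.
Z = Σ gᵢe^(−Eᵢ/kT) = 1·e^(−0) + 4·e^(−2.01170) = 1.00000 + 0.535044 = 1.53504.

Z = 1.535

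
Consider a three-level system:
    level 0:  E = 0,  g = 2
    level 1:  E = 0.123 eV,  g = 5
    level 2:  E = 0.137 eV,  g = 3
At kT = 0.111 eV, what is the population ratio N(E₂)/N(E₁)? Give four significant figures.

n₂/n₁ = (g₂/g₁) exp[−(E₂−E₁)/kT] = (3/5) × exp(−(0.014 eV)/(0.111 eV)) = (3/5) × exp(-0.126126) = 0.5289.

0.5289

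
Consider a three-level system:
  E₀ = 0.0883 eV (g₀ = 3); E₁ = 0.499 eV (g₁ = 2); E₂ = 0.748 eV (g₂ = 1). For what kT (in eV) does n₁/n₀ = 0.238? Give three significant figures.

n₁/n₀ = (g₁/g₀) exp[−(E₁−E₀)/kT] = 0.238.
⇒ (E₁−E₀)/kT = ln((2/3)/0.238) = ln(2.8011) = 1.0300.
kT = 0.4107 eV / 1.0300 = 0.399 eV.

0.399 eV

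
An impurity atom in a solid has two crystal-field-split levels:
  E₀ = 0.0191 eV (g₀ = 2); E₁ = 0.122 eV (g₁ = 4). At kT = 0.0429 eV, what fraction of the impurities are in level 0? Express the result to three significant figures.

0.846

Eᵢ/kT = 0.44522, 2.8438.
Z = Σ gᵢe^(−Eᵢ/kT) = 2·e^(−0.44522) + 4·e^(−2.8438) = 1.2814 + 0.23282 = 1.5142.
P₀ = g₀ e^(−E₀/kT) / Z = 1.2814/1.5142 = 0.846.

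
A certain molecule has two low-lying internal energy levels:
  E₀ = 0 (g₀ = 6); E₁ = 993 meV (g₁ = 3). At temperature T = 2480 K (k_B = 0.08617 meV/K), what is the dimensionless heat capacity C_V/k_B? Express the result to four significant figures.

0.1026

k_BT = 0.08617 × 2480 K = 213.702 meV.
Eᵢ/kT = 0, 4.64666.
Z = Σ gᵢe^(−Eᵢ/kT) = 6·e^(−0) + 3·e^(−4.64666) = 6.00000 + 0.0287808 = 6.02878.
⟨E⟩ = 4.74048 meV, ⟨E²⟩ = 4707.30 meV².
C_V/k_B = (⟨E²⟩ − ⟨E⟩²)/(kT)² = (4707.30 − 22.4722)/45668.5 = 0.1026.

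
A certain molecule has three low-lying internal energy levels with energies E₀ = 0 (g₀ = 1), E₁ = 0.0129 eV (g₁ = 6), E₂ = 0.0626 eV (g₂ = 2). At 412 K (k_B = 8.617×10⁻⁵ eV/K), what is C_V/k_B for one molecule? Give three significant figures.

k_BT = 8.617×10⁻⁵ × 412 K = 0.035502 eV.
Eᵢ/kT = 0, 0.36336, 1.7633.
Z = Σ gᵢe^(−Eᵢ/kT) = 1·e^(−0) + 6·e^(−0.36336) + 2·e^(−1.7633) = 1.0000 + 4.1720 + 0.34296 = 5.5150.
⟨E⟩ = 0.013652 eV, ⟨E²⟩ = 0.00036958 eV².
C_V/k_B = (⟨E²⟩ − ⟨E⟩²)/(kT)² = (0.00036958 − 0.00018638)/0.0012604 = 0.145.

0.145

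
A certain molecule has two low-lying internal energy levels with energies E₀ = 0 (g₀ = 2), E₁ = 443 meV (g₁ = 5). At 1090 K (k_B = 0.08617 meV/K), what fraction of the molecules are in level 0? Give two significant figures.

0.98

k_BT = 0.08617 × 1090 K = 93.93 meV.
Eᵢ/kT = 0, 4.716.
Z = Σ gᵢe^(−Eᵢ/kT) = 2·e^(−0) + 5·e^(−4.716) = 2.000 + 0.04475 = 2.045.
P₀ = g₀ e^(−E₀/kT) / Z = 2.000/2.045 = 0.98.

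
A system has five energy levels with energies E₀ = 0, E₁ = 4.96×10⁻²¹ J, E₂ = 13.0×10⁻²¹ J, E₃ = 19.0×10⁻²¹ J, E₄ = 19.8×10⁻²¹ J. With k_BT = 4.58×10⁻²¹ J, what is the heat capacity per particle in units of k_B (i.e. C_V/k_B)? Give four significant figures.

0.7620

Eᵢ/kT = 0, 1.08297, 2.83843, 4.14847, 4.32314.
Z = Σ e^(−Eᵢ/kT) = e^(−0) + e^(−1.08297) + e^(−2.83843) + e^(−4.14847) + e^(−4.32314) = 1.00000 + 0.338588 + 0.0585175 + 0.0157886 + 0.0132582 = 1.42615.
⟨E⟩ = 2.10540, ⟨E²⟩ = 20.4163.
C_V/k_B = (⟨E²⟩ − ⟨E⟩²)/(kT)² = (20.4163 − 4.43271)/20.9764 = 0.7620.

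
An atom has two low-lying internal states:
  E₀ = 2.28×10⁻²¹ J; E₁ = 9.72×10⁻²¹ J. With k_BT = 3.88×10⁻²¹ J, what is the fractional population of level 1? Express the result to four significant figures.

0.1281

Eᵢ/kT = 0.587629, 2.50515.
Z = Σ e^(−Eᵢ/kT) = e^(−0.587629) + e^(−2.50515) = 0.555643 + 0.0816633 = 0.637306.
P₁ = e^(−E₁/kT) / Z = 0.0816633/0.637306 = 0.1281.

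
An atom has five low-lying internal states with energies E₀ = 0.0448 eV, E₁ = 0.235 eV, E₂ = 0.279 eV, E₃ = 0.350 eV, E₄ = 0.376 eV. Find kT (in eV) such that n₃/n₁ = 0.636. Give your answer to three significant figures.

n₃/n₁ = exp[−(E₃−E₁)/kT] = 0.636.
⇒ (E₃−E₁)/kT = ln(1/0.636) = ln(1.5723) = 0.45254.
kT = 0.115 eV / 0.45254 = 0.254 eV.

0.254 eV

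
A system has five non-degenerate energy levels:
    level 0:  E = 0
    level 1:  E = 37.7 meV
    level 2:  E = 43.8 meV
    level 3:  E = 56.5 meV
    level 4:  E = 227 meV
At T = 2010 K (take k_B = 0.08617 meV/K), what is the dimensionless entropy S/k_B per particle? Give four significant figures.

k_BT = 0.08617 × 2010 K = 173.202 meV.
Eᵢ/kT = 0, 0.217665, 0.252884, 0.326209, 1.31061.
Z = Σ e^(−Eᵢ/kT) = e^(−0) + e^(−0.217665) + e^(−0.252884) + e^(−0.326209) + e^(−1.31061) = 1.00000 + 0.804395 + 0.776558 + 0.721654 + 0.269656 = 3.57226.
⟨E⟩ = Σ EᵢPᵢ = 46.5600 meV.
S/k_B = ln Z + ⟨E⟩/kT = ln(3.57226) + 46.5600/173.202 = 1.27320 + 0.268819 = 1.542.

1.542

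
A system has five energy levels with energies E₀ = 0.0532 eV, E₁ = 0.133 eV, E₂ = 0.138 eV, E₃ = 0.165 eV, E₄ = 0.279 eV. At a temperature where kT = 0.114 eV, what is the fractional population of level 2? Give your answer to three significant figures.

Eᵢ/kT = 0.46667, 1.1667, 1.2105, 1.4474, 2.4474.
Z = Σ e^(−Eᵢ/kT) = e^(−0.46667) + e^(−1.1667) + e^(−1.2105) + e^(−1.4474) + e^(−2.4474) = 0.62709 + 0.31139 + 0.29805 + 0.23518 + 0.086518 = 1.5582.
P₂ = e^(−E₂/kT) / Z = 0.29805/1.5582 = 0.191.

0.191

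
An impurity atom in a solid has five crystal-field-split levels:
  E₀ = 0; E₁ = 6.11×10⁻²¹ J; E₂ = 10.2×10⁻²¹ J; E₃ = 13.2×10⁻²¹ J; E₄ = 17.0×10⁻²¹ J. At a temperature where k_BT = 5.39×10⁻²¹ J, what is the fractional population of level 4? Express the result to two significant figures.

0.027

Eᵢ/kT = 0, 1.134, 1.892, 2.449, 3.154.
Z = Σ e^(−Eᵢ/kT) = e^(−0) + e^(−1.134) + e^(−1.892) + e^(−2.449) + e^(−3.154) = 1.000 + 0.3217 + 0.1508 + 0.08638 + 0.04268 = 1.602.
P₄ = e^(−E₄/kT) / Z = 0.04268/1.602 = 0.027.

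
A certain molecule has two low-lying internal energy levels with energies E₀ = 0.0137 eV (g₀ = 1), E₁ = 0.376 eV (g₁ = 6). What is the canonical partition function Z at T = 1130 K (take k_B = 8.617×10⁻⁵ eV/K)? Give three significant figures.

k_BT = 8.617×10⁻⁵ × 1130 K = 0.097372 eV.
Eᵢ/kT = 0.14070, 3.8615.
Z = Σ gᵢe^(−Eᵢ/kT) = 1·e^(−0.14070) + 6·e^(−3.8615) = 0.86875 + 0.12622 = 0.99497.

Z = 0.995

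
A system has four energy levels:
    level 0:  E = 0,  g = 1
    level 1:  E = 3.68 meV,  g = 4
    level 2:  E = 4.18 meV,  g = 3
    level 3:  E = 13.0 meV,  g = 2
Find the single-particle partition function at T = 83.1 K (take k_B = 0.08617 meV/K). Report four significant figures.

k_BT = 0.08617 × 83.1 K = 7.16073 meV.
Eᵢ/kT = 0, 0.513914, 0.583739, 1.81546.
Z = Σ gᵢe^(−Eᵢ/kT) = 1·e^(−0) + 4·e^(−0.513914) + 3·e^(−0.583739) + 2·e^(−1.81546) = 1.00000 + 2.39260 + 1.67343 + 0.325526 = 5.39156.

Z = 5.392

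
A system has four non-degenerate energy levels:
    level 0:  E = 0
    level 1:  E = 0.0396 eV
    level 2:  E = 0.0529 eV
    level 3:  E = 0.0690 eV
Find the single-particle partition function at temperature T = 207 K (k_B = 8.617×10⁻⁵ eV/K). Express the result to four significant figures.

Z = 1.181

k_BT = 8.617×10⁻⁵ × 207 K = 0.0178372 eV.
Eᵢ/kT = 0, 2.22008, 2.96571, 3.86832.
Z = Σ e^(−Eᵢ/kT) = e^(−0) + e^(−2.22008) + e^(−2.96571) + e^(−3.86832) = 1.00000 + 0.108600 + 0.0515239 + 0.0208934 = 1.18102.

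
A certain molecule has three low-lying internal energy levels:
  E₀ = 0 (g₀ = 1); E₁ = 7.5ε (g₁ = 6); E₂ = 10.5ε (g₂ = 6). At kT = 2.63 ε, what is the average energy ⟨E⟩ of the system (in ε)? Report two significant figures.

2.6 ε

Eᵢ/kT = 0, 2.852, 3.992.
Z = Σ gᵢe^(−Eᵢ/kT) = 1·e^(−0) + 6·e^(−2.852) + 6·e^(−3.992) = 1.000 + 0.3464 + 0.1108 = 1.457.
⟨E⟩ = Σ Eᵢ gᵢe^(−Eᵢ/kT) / Z = (0·1.000 + 7.5·0.3464 + 10.5·0.1108) / 1.457 = 2.6 ε.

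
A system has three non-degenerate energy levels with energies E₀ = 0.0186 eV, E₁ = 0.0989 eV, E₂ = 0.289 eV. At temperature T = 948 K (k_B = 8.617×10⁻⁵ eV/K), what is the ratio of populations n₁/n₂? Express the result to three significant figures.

10.2

k_BT = 8.617×10⁻⁵ × 948 K = 0.081689 eV.
n₁/n₂ = exp[−(E₁−E₂)/kT] = exp(−(-0.1901 eV)/(0.081689 eV)) = exp(2.3271) = 10.2.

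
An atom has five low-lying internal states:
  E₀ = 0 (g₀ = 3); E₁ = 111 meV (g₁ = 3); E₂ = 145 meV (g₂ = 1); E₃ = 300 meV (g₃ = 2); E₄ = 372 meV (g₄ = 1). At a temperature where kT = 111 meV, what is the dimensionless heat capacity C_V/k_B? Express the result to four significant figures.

Eᵢ/kT = 0, 1.00000, 1.30631, 2.70270, 3.35135.
Z = Σ gᵢe^(−Eᵢ/kT) = 3·e^(−0) + 3·e^(−1.00000) + 1·e^(−1.30631) + 2·e^(−2.70270) + 1·e^(−3.35135) = 3.00000 + 1.10364 + 0.270818 + 0.134049 + 0.0350370 = 4.54354.
⟨E⟩ = 47.3246 meV, ⟨E²⟩ = 7968.43 meV².
C_V/k_B = (⟨E²⟩ − ⟨E⟩²)/(kT)² = (7968.43 − 2239.62)/12321.0 = 0.4650.

0.4650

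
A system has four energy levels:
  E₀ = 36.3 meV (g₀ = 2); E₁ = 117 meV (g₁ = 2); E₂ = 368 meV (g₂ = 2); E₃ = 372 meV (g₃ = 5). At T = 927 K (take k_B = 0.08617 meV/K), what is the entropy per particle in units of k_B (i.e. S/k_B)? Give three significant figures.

k_BT = 0.08617 × 927 K = 79.880 meV.
Eᵢ/kT = 0.45443, 1.4647, 4.6069, 4.6570.
Z = Σ gᵢe^(−Eᵢ/kT) = 2·e^(−0.45443) + 2·e^(−1.4647) + 2·e^(−4.6069) + 5·e^(−4.6570) = 1.2696 + 0.46229 + 0.019965 + 0.047475 = 1.7993.
⟨E⟩ = Σ EᵢPᵢ = 69.573 meV.
S/k_B = ln Z + ⟨E⟩/kT = ln(1.7993) + 69.573/79.880 = 0.58740 + 0.87097 = 1.46.

1.46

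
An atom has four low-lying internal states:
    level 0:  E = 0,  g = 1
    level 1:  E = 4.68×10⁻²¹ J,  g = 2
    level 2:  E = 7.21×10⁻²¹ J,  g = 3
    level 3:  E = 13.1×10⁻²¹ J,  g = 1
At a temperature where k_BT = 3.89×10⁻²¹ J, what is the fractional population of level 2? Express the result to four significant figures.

Eᵢ/kT = 0, 1.20308, 1.85347, 3.36761.
Z = Σ gᵢe^(−Eᵢ/kT) = 1·e^(−0) + 2·e^(−1.20308) + 3·e^(−1.85347) + 1·e^(−3.36761) = 1.00000 + 0.600536 + 0.470077 + 0.0344719 = 2.10508.
P₂ = g₂ e^(−E₂/kT) / Z = 0.470077/2.10508 = 0.2233.

0.2233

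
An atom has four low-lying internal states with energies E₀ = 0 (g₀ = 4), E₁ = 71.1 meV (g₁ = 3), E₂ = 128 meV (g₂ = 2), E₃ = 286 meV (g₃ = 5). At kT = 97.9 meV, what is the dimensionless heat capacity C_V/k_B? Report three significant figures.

Eᵢ/kT = 0, 0.72625, 1.3075, 2.9213.
Z = Σ gᵢe^(−Eᵢ/kT) = 4·e^(−0) + 3·e^(−0.72625) + 2·e^(−1.3075) + 5·e^(−2.9213) = 4.0000 + 1.4512 + 0.54099 + 0.26932 = 6.2615.
⟨E⟩ = 39.839 meV, ⟨E²⟩ = 6105.4 meV².
C_V/k_B = (⟨E²⟩ − ⟨E⟩²)/(kT)² = (6105.4 − 1587.1)/9584.4 = 0.471.

0.471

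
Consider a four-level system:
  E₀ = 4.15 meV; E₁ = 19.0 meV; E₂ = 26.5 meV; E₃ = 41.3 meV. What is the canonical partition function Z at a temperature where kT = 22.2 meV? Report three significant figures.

Eᵢ/kT = 0.18694, 0.85586, 1.1937, 1.8604.
Z = Σ e^(−Eᵢ/kT) = e^(−0.18694) + e^(−0.85586) + e^(−1.1937) + e^(−1.8604) = 0.82949 + 0.42492 + 0.30310 + 0.15561 = 1.7131.

Z = 1.71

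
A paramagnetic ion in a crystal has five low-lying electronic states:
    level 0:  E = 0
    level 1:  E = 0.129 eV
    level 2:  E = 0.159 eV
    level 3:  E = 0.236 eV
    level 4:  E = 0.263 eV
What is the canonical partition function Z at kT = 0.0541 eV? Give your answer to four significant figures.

Z = 1.166

Eᵢ/kT = 0, 2.38447, 2.93900, 4.36229, 4.86137.
Z = Σ e^(−Eᵢ/kT) = e^(−0) + e^(−2.38447) + e^(−2.93900) + e^(−4.36229) + e^(−4.86137) = 1.00000 + 0.0921378 + 0.0529186 + 0.0127492 + 0.00773987 = 1.16555.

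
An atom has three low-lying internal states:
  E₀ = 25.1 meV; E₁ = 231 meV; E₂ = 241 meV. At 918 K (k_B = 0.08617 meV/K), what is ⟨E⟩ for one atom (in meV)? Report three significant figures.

k_BT = 0.08617 × 918 K = 79.104 meV.
Eᵢ/kT = 0.31730, 2.9202, 3.0466.
Z = Σ e^(−Eᵢ/kT) = e^(−0.31730) + e^(−2.9202) + e^(−3.0466) = 0.72811 + 0.053923 + 0.047520 = 0.82955.
⟨E⟩ = Σ Eᵢ e^(−Eᵢ/kT) / Z = (25.1·0.72811 + 231·0.053923 + 241·0.047520) / 0.82955 = 50.9 meV.

50.9 meV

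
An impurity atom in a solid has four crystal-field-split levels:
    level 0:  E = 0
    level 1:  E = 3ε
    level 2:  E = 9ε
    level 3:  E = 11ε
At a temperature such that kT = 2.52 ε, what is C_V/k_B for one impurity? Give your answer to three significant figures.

Eᵢ/kT = 0, 1.1905, 3.5714, 4.3651.
Z = Σ e^(−Eᵢ/kT) = e^(−0) + e^(−1.1905) + e^(−3.5714) + e^(−4.3651) = 1.0000 + 0.30407 + 0.028116 + 0.012713 = 1.3449.
⟨E⟩ = 0.97040 ε, ⟨E²⟩ = 4.8720 ε².
C_V/k_B = (⟨E²⟩ − ⟨E⟩²)/(kT)² = (4.8720 − 0.94168)/6.3504 = 0.619.

0.619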